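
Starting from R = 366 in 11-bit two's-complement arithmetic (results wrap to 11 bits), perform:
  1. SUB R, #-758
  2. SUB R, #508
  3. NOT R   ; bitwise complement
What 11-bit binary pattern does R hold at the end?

Start: R = 366 = 00101101110.
R = 366 − (-758) = 1124; wraps to -924 = 10001100100
R = -924 − 508 = -1432; wraps to 616 = 01001101000
R = NOT 01001101000 = 10110010111 = -617

10110010111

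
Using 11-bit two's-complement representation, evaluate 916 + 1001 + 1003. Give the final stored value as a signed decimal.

916 + 1001 = 1917 → wraps to -131 (11101111101)
-131 + 1003 = 872 (01101101000)

872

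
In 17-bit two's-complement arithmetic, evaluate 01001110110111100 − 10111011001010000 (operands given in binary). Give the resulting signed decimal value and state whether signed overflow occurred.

01001110110111100 = 40380 (signed)
10111011001010000 = -35248 (signed)
Subtract via negate-and-add: invert 10111011001010000 + 1 = 01000100110110000 (i.e. 35248).
  01001110110111100
+ 01000100110110000
= 10010011101101100
Result 10010011101101100: MSB = 1 → 75628 − 131072 = -55444.
Both addends (after negating the subtrahend) are non-negative but the stored result is negative: signed overflow. The true value 40380 − (-35248) = 75628 lies outside [-65536, 65535].

-55444; overflow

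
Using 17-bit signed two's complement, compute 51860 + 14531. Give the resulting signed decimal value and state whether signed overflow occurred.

-64681; overflow

51860 → 01100101010010100
14531 → 00011100011000011
  01100101010010100
+ 00011100011000011
= 10000001101010111
Result 10000001101010111: MSB = 1 → 66391 − 131072 = -64681.
Both addends are non-negative but the stored result is negative: signed overflow. The true value 51860 + 14531 = 66391 lies outside [-65536, 65535].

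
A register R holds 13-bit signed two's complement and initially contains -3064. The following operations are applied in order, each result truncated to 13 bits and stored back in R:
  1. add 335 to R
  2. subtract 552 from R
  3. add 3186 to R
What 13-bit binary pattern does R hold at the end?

Start: R = -3064 = 1010000001000.
R = -3064 + 335 = -2729 = 1010101010111
R = -2729 − 552 = -3281 = 1001100101111
R = -3281 + 3186 = -95 = 1111110100001

1111110100001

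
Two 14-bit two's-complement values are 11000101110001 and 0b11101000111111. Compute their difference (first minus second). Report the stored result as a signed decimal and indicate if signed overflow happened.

11000101110001 = -3727 (signed)
0b11101000111111 → 11101000111111 = -1473 (signed)
Subtract via negate-and-add: invert 11101000111111 + 1 = 00010111000001 (i.e. 1473).
  11000101110001
+ 00010111000001
= 11011100110010
Result 11011100110010: MSB = 1 → 14130 − 16384 = -2254.
Addends (after negating the subtrahend) have opposite signs, so signed overflow cannot occur.

-2254; no overflow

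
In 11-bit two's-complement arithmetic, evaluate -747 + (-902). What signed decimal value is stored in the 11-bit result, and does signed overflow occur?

-747 → 10100010101
-902 → 10001111010
  10100010101
+ 10001111010
= 00110001111  (discard carry-out 1)
Result 00110001111: MSB = 0 → value 399.
Both addends are negative but the stored result is non-negative: signed overflow. The true value -747 + (-902) = -1649 lies outside [-1024, 1023].

399; overflow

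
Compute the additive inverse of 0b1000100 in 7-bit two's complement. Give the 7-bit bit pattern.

0111100

Invert: 0111011. Add 1: 0111100.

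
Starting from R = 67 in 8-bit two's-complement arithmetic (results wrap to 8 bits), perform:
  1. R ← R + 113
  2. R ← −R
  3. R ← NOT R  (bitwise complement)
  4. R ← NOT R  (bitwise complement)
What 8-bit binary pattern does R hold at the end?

01001100

Start: R = 67 = 01000011.
R = 67 + 113 = 180; wraps to -76 = 10110100
R = −(-76) = 76 = 01001100
R = NOT 01001100 = 10110011 = -77
R = NOT 10110011 = 01001100 = 76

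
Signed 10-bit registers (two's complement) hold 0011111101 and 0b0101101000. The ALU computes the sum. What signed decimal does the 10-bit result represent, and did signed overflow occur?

0011111101 = 253 (signed)
0b0101101000 → 0101101000 = 360 (signed)
  0011111101
+ 0101101000
= 1001100101
Result 1001100101: MSB = 1 → 613 − 1024 = -411.
Both addends are non-negative but the stored result is negative: signed overflow. The true value 253 + 360 = 613 lies outside [-512, 511].

-411; overflow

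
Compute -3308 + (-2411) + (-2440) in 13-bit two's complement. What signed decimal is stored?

-3308 + (-2411) = -5719 → wraps to 2473 (0100110101001)
2473 + (-2440) = 33 (0000000100001)

33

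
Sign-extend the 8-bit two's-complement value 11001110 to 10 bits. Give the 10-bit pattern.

1111001110

MSB of 11001110 is 1; replicate it into the new high bits.
11|11001110 → 1111001110 (still -50).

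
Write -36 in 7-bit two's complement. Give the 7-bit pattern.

1011100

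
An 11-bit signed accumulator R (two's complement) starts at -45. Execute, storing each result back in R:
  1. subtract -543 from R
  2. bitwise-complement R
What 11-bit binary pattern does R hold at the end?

Start: R = -45 = 11111010011.
R = -45 − (-543) = 498 = 00111110010
R = NOT 00111110010 = 11000001101 = -499

11000001101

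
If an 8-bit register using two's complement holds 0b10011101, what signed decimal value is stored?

-99

MSB is 1, so the value is negative.
Unsigned reading: 157. Subtract 2^8 = 256: 157 − 256 = -99.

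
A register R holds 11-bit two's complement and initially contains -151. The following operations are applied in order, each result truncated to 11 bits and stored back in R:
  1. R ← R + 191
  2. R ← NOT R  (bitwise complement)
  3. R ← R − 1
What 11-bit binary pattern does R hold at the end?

11111010110

Start: R = -151 = 11101101001.
R = -151 + 191 = 40 = 00000101000
R = NOT 00000101000 = 11111010111 = -41
R = -41 − 1 = -42 = 11111010110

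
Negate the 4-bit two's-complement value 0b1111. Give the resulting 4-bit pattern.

0001

Invert: 0000. Add 1: 0001.
Check: 1111 = -1, 0001 = 1.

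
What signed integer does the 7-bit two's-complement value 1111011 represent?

-5

MSB is 1, so the value is negative.
Unsigned reading: 123. Subtract 2^7 = 128: 123 − 128 = -5.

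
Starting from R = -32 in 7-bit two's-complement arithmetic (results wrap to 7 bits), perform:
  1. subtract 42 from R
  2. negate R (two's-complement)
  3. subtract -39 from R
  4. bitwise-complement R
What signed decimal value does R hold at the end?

14

Start: R = -32 = 1100000.
R = -32 − 42 = -74; wraps to 54 = 0110110
R = −(54) = -54 = 1001010
R = -54 − (-39) = -15 = 1110001
R = NOT 1110001 = 0001110 = 14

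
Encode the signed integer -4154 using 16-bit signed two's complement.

|-4154| = 4154 = 0001000000111010 in 16 bits.
Invert the bits: 1110111111000101. Add 1: 1110111111000110.
Check: 1110111111000110 reads as 61382 − 65536 = -4154.

1110111111000110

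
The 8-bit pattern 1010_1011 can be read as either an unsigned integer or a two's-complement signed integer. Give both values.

unsigned = 171, signed = -85

Unsigned: 10101011 = 171.
Signed: MSB=1 → 171 − 256 = -85.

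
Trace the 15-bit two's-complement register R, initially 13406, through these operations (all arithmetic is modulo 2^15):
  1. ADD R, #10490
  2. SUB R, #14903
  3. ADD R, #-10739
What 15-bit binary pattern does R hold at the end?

111100100101110

Start: R = 13406 = 011010001011110.
R = 13406 + 10490 = 23896; wraps to -8872 = 101110101011000
R = -8872 − 14903 = -23775; wraps to 8993 = 010001100100001
R = 8993 + (-10739) = -1746 = 111100100101110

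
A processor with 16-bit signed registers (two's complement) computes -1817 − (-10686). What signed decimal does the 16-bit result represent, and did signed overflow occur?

8869; no overflow

-1817 → 1111100011100111
-10686 → 1101011001000010
Subtract via negate-and-add: invert 1101011001000010 + 1 = 0010100110111110 (i.e. 10686).
  1111100011100111
+ 0010100110111110
= 0010001010100101  (discard carry-out 1)
Result 0010001010100101: MSB = 0 → value 8869.
Addends (after negating the subtrahend) have opposite signs, so signed overflow cannot occur.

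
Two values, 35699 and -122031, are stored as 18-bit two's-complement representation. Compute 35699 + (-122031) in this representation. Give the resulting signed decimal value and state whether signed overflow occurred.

-86332; no overflow

35699 → 001000101101110011
-122031 → 100010001101010001
  001000101101110011
+ 100010001101010001
= 101010111011000100
Result 101010111011000100: MSB = 1 → 175812 − 262144 = -86332.
Addends have opposite signs, so signed overflow cannot occur.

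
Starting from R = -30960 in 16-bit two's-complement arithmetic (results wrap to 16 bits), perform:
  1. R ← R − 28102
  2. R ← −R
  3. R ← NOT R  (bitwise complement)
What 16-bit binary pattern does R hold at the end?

0001100101001001

Start: R = -30960 = 1000011100010000.
R = -30960 − 28102 = -59062; wraps to 6474 = 0001100101001010
R = −(6474) = -6474 = 1110011010110110
R = NOT 1110011010110110 = 0001100101001001 = 6473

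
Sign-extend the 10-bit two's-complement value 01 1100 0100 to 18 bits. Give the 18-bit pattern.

MSB of 0111000100 is 0; replicate it into the new high bits.
00000000|0111000100 → 000000000111000100 (still 452).

000000000111000100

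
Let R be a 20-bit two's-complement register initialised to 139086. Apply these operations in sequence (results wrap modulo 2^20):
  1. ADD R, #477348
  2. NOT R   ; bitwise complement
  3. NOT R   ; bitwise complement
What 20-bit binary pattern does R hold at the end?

Start: R = 139086 = 00100001111101001110.
R = 139086 + 477348 = 616434; wraps to -432142 = 10010110011111110010
R = NOT 10010110011111110010 = 01101001100000001101 = 432141
R = NOT 01101001100000001101 = 10010110011111110010 = -432142

10010110011111110010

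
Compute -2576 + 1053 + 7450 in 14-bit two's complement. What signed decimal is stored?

5927

-2576 + 1053 = -1523 (11101000001101)
-1523 + 7450 = 5927 (01011100100111)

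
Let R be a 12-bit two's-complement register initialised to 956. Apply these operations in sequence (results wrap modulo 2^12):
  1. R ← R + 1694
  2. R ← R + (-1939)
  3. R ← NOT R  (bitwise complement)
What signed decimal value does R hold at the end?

-712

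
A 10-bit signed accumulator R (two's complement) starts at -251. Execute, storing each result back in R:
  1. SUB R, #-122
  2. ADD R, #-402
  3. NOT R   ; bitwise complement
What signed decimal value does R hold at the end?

-494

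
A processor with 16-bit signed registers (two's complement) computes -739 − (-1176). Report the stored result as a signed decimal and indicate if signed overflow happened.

437; no overflow

-739 → 1111110100011101
-1176 → 1111101101101000
Subtract via negate-and-add: invert 1111101101101000 + 1 = 0000010010011000 (i.e. 1176).
  1111110100011101
+ 0000010010011000
= 0000000110110101  (discard carry-out 1)
Result 0000000110110101: MSB = 0 → value 437.
Addends (after negating the subtrahend) have opposite signs, so signed overflow cannot occur.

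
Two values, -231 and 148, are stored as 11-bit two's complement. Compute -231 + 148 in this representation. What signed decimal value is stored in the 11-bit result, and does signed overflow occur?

-83; no overflow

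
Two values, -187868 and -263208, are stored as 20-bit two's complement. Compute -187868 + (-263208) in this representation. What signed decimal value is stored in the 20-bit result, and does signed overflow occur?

-187868 → 11010010001000100100
-263208 → 10111111101111011000
  11010010001000100100
+ 10111111101111011000
= 10010001110111111100  (discard carry-out 1)
Result 10010001110111111100: MSB = 1 → 597500 − 1048576 = -451076.
Both addends are negative and so is the stored result: no signed overflow.

-451076; no overflow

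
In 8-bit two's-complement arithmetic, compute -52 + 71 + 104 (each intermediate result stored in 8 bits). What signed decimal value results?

123

-52 + 71 = 19 (00010011)
19 + 104 = 123 (01111011)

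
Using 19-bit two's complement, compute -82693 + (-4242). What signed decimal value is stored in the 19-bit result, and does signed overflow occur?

-86935; no overflow

-82693 → 1101011110011111011
-4242 → 1111110111101101110
  1101011110011111011
+ 1111110111101101110
= 1101010110001101001  (discard carry-out 1)
Result 1101010110001101001: MSB = 1 → 437353 − 524288 = -86935.
Both addends are negative and so is the stored result: no signed overflow.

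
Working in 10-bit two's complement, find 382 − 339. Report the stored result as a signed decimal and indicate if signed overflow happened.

43; no overflow

382 → 0101111110
339 → 0101010011
Subtract via negate-and-add: invert 0101010011 + 1 = 1010101101 (i.e. -339).
  0101111110
+ 1010101101
= 0000101011  (discard carry-out 1)
Result 0000101011: MSB = 0 → value 43.
Addends (after negating the subtrahend) have opposite signs, so signed overflow cannot occur.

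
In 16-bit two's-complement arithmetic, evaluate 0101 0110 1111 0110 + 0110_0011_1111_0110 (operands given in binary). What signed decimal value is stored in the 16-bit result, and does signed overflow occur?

-17684; overflow

0101 0110 1111 0110 → 0101011011110110 = 22262 (signed)
0110_0011_1111_0110 → 0110001111110110 = 25590 (signed)
  0101011011110110
+ 0110001111110110
= 1011101011101100
Result 1011101011101100: MSB = 1 → 47852 − 65536 = -17684.
Both addends are non-negative but the stored result is negative: signed overflow. The true value 22262 + 25590 = 47852 lies outside [-32768, 32767].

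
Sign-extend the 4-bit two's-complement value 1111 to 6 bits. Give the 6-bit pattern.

111111

MSB of 1111 is 1; replicate it into the new high bits.
11|1111 → 111111 (still -1).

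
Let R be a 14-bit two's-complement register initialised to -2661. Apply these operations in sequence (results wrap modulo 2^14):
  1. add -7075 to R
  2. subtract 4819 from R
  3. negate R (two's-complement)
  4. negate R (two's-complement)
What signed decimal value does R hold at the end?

Start: R = -2661 = 11010110011011.
R = -2661 + (-7075) = -9736; wraps to 6648 = 01100111111000
R = 6648 − 4819 = 1829 = 00011100100101
R = −(1829) = -1829 = 11100011011011
R = −(-1829) = 1829 = 00011100100101

1829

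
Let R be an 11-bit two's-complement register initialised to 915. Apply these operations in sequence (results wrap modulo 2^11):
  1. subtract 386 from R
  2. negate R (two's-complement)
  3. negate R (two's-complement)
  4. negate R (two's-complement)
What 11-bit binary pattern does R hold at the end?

Start: R = 915 = 01110010011.
R = 915 − 386 = 529 = 01000010001
R = −(529) = -529 = 10111101111
R = −(-529) = 529 = 01000010001
R = −(529) = -529 = 10111101111

10111101111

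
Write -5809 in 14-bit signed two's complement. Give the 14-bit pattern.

|-5809| = 5809 = 01011010110001 in 14 bits.
Invert the bits: 10100101001110. Add 1: 10100101001111.

10100101001111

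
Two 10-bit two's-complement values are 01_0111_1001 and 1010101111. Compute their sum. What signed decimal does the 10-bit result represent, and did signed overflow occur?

40; no overflow

01_0111_1001 → 0101111001 = 377 (signed)
1010101111 = -337 (signed)
  0101111001
+ 1010101111
= 0000101000  (discard carry-out 1)
Result 0000101000: MSB = 0 → value 40.
Addends have opposite signs, so signed overflow cannot occur.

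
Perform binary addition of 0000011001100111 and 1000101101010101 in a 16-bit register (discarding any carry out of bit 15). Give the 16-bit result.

  0000011001100111
+ 1000101101010101
= 1001000110111100

1001000110111100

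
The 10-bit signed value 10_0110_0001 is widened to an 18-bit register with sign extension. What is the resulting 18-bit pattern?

MSB of 1001100001 is 1; replicate it into the new high bits.
11111111|1001100001 → 111111111001100001 (still -415).

111111111001100001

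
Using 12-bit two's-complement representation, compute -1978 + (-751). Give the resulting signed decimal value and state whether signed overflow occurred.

1367; overflow

-1978 → 100001000110
-751 → 110100010001
  100001000110
+ 110100010001
= 010101010111  (discard carry-out 1)
Result 010101010111: MSB = 0 → value 1367.
Both addends are negative but the stored result is non-negative: signed overflow. The true value -1978 + (-751) = -2729 lies outside [-2048, 2047].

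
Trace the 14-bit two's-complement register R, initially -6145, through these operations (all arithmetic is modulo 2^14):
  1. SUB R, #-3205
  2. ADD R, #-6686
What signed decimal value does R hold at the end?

Start: R = -6145 = 10011111111111.
R = -6145 − (-3205) = -2940 = 11010010000100
R = -2940 + (-6686) = -9626; wraps to 6758 = 01101001100110

6758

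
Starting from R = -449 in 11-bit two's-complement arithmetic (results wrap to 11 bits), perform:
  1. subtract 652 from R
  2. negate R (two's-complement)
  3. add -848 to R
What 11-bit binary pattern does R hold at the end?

00011111101

Start: R = -449 = 11000111111.
R = -449 − 652 = -1101; wraps to 947 = 01110110011
R = −(947) = -947 = 10001001101
R = -947 + (-848) = -1795; wraps to 253 = 00011111101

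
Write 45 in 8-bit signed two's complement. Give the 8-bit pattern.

00101101

45 is non-negative, so write it directly in 8 bits: 00101101.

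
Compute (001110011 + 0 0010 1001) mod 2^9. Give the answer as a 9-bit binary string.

  001110011
+ 000101001
= 010011100

010011100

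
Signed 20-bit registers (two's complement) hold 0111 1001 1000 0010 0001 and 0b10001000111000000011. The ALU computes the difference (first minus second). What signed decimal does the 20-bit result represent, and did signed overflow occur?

0111 1001 1000 0010 0001 → 01111001100000100001 = 497697 (signed)
0b10001000111000000011 → 10001000111000000011 = -487933 (signed)
Subtract via negate-and-add: invert 10001000111000000011 + 1 = 01110111000111111101 (i.e. 487933).
  01111001100000100001
+ 01110111000111111101
= 11110000101000011110
Result 11110000101000011110: MSB = 1 → 985630 − 1048576 = -62946.
Both addends (after negating the subtrahend) are non-negative but the stored result is negative: signed overflow. The true value 497697 − (-487933) = 985630 lies outside [-524288, 524287].

-62946; overflow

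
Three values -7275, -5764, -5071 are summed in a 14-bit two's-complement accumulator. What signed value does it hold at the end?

-7275 + (-5764) = -13039 → wraps to 3345 (00110100010001)
3345 + (-5071) = -1726 (11100101000010)

-1726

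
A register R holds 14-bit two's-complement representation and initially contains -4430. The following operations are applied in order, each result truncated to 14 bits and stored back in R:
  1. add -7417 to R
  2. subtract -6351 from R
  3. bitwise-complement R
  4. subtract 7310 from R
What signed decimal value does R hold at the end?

-1815

Start: R = -4430 = 10111010110010.
R = -4430 + (-7417) = -11847; wraps to 4537 = 01000110111001
R = 4537 − (-6351) = 10888; wraps to -5496 = 10101010001000
R = NOT 10101010001000 = 01010101110111 = 5495
R = 5495 − 7310 = -1815 = 11100011101001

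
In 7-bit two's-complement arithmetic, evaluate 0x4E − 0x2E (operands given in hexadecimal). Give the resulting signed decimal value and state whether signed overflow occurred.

0x4E = 1001110 = -50 (signed)
0x2E = 0101110 = 46 (signed)
Subtract via negate-and-add: invert 0101110 + 1 = 1010010 (i.e. -46).
  1001110
+ 1010010
= 0100000  (discard carry-out 1)
Result 0100000: MSB = 0 → value 32.
Both addends (after negating the subtrahend) are negative but the stored result is non-negative: signed overflow. The true value -50 − 46 = -96 lies outside [-64, 63].

32; overflow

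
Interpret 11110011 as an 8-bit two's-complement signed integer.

-13

MSB is 1, so the value is negative.
Unsigned reading: 243. Subtract 2^8 = 256: 243 − 256 = -13.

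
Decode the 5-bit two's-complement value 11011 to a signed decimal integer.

MSB is 1, so the value is negative.
Unsigned reading: 27. Subtract 2^5 = 32: 27 − 32 = -5.

-5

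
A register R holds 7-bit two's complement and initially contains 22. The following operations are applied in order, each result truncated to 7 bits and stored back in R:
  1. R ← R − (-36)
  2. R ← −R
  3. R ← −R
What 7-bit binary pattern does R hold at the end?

Start: R = 22 = 0010110.
R = 22 − (-36) = 58 = 0111010
R = −(58) = -58 = 1000110
R = −(-58) = 58 = 0111010

0111010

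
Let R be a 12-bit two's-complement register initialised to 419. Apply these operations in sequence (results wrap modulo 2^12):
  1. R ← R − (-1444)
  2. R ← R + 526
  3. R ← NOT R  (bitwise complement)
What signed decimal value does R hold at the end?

Start: R = 419 = 000110100011.
R = 419 − (-1444) = 1863 = 011101000111
R = 1863 + 526 = 2389; wraps to -1707 = 100101010101
R = NOT 100101010101 = 011010101010 = 1706

1706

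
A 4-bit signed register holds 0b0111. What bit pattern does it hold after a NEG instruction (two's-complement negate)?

1001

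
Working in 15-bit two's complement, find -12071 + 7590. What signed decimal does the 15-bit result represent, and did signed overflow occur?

-12071 → 101000011011001
7590 → 001110110100110
  101000011011001
+ 001110110100110
= 110111001111111
Result 110111001111111: MSB = 1 → 28287 − 32768 = -4481.
Addends have opposite signs, so signed overflow cannot occur.

-4481; no overflow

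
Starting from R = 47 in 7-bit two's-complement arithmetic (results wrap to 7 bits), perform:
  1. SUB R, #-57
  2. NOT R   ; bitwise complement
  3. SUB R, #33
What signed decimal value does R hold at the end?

-10

Start: R = 47 = 0101111.
R = 47 − (-57) = 104; wraps to -24 = 1101000
R = NOT 1101000 = 0010111 = 23
R = 23 − 33 = -10 = 1110110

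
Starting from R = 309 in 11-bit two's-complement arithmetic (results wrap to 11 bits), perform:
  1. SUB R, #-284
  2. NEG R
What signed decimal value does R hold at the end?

Start: R = 309 = 00100110101.
R = 309 − (-284) = 593 = 01001010001
R = −(593) = -593 = 10110101111

-593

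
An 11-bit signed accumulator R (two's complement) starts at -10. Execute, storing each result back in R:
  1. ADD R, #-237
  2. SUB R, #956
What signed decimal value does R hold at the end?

845

Start: R = -10 = 11111110110.
R = -10 + (-237) = -247 = 11100001001
R = -247 − 956 = -1203; wraps to 845 = 01101001101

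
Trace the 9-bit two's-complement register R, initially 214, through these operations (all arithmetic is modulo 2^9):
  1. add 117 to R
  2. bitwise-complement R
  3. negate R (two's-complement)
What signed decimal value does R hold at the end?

-180

Start: R = 214 = 011010110.
R = 214 + 117 = 331; wraps to -181 = 101001011
R = NOT 101001011 = 010110100 = 180
R = −(180) = -180 = 101001100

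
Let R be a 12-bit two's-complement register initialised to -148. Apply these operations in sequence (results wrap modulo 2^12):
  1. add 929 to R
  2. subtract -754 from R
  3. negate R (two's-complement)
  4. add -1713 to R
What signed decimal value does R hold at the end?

848

Start: R = -148 = 111101101100.
R = -148 + 929 = 781 = 001100001101
R = 781 − (-754) = 1535 = 010111111111
R = −(1535) = -1535 = 101000000001
R = -1535 + (-1713) = -3248; wraps to 848 = 001101010000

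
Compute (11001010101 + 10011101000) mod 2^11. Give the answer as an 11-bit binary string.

01100111101

  11001010101
+ 10011101000
= 01100111101  (discard carry-out 1)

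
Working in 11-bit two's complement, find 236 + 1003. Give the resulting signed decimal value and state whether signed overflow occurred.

-809; overflow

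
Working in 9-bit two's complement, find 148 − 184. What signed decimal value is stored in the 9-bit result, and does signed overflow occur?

148 → 010010100
184 → 010111000
Subtract via negate-and-add: invert 010111000 + 1 = 101001000 (i.e. -184).
  010010100
+ 101001000
= 111011100
Result 111011100: MSB = 1 → 476 − 512 = -36.
Addends (after negating the subtrahend) have opposite signs, so signed overflow cannot occur.

-36; no overflow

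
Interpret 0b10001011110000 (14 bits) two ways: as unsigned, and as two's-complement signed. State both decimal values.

Unsigned: 10001011110000 = 8944.
Signed: MSB=1 → 8944 − 16384 = -7440.

unsigned = 8944, signed = -7440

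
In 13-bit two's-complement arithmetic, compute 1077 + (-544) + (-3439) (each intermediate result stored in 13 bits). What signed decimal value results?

-2906

1077 + (-544) = 533 (0001000010101)
533 + (-3439) = -2906 (1010010100110)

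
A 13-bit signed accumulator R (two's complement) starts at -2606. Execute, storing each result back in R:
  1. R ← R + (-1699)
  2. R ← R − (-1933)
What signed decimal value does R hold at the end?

-2372

Start: R = -2606 = 1010111010010.
R = -2606 + (-1699) = -4305; wraps to 3887 = 0111100101111
R = 3887 − (-1933) = 5820; wraps to -2372 = 1011010111100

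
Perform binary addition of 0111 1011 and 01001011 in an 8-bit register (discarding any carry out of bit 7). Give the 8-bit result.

11000110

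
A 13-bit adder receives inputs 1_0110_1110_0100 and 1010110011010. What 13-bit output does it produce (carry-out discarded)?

  1011011100100
+ 1010110011010
= 0110001111110  (discard carry-out 1)

0110001111110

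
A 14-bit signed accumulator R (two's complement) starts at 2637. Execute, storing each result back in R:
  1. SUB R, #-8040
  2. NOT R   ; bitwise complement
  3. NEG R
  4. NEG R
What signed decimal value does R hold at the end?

Start: R = 2637 = 00101001001101.
R = 2637 − (-8040) = 10677; wraps to -5707 = 10100110110101
R = NOT 10100110110101 = 01011001001010 = 5706
R = −(5706) = -5706 = 10100110110110
R = −(-5706) = 5706 = 01011001001010

5706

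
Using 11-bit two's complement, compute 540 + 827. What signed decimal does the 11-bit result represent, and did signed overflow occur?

-681; overflow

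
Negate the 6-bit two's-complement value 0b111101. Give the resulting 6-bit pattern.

000011

Invert: 000010. Add 1: 000011.
Check: 111101 = -3, 000011 = 3.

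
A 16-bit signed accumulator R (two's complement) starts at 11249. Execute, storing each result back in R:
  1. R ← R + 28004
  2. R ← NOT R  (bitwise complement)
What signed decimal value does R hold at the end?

Start: R = 11249 = 0010101111110001.
R = 11249 + 28004 = 39253; wraps to -26283 = 1001100101010101
R = NOT 1001100101010101 = 0110011010101010 = 26282

26282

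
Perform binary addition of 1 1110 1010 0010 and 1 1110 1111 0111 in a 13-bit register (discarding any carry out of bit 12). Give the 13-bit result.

1110110011001

  1111010100010
+ 1111011110111
= 1110110011001  (discard carry-out 1)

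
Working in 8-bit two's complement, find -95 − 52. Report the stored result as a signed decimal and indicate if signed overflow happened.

109; overflow

-95 → 10100001
52 → 00110100
Subtract via negate-and-add: invert 00110100 + 1 = 11001100 (i.e. -52).
  10100001
+ 11001100
= 01101101  (discard carry-out 1)
Result 01101101: MSB = 0 → value 109.
Both addends (after negating the subtrahend) are negative but the stored result is non-negative: signed overflow. The true value -95 − 52 = -147 lies outside [-128, 127].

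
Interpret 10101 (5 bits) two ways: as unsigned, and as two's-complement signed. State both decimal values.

Unsigned: 10101 = 21.
Signed: MSB=1 → 21 − 32 = -11.

unsigned = 21, signed = -11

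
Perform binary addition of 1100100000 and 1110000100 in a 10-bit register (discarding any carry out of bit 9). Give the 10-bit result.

1010100100

  1100100000
+ 1110000100
= 1010100100  (discard carry-out 1)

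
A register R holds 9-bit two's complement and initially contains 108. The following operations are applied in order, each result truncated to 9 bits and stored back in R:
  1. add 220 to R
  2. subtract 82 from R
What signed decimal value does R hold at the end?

Start: R = 108 = 001101100.
R = 108 + 220 = 328; wraps to -184 = 101001000
R = -184 − 82 = -266; wraps to 246 = 011110110

246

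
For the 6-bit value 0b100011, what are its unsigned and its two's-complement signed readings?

Unsigned: 100011 = 35.
Signed: MSB=1 → 35 − 64 = -29.

unsigned = 35, signed = -29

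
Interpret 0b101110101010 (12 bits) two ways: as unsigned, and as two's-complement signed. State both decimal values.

Unsigned: 101110101010 = 2986.
Signed: MSB=1 → 2986 − 4096 = -1110.

unsigned = 2986, signed = -1110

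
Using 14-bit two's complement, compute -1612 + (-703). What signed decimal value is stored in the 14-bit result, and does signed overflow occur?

-1612 → 11100110110100
-703 → 11110101000001
  11100110110100
+ 11110101000001
= 11011011110101  (discard carry-out 1)
Result 11011011110101: MSB = 1 → 14069 − 16384 = -2315.
Both addends are negative and so is the stored result: no signed overflow.

-2315; no overflow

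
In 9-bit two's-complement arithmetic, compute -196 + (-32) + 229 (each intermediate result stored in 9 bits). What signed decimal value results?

1

-196 + (-32) = -228 (100011100)
-228 + 229 = 1 (000000001)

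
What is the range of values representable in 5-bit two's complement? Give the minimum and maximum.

Minimum: −2^4 = -16.
Maximum: 2^4 − 1 = 15.

min = -16, max = 15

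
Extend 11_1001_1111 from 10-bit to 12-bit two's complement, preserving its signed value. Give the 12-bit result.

MSB of 1110011111 is 1; replicate it into the new high bits.
11|1110011111 → 111110011111 (still -97).

111110011111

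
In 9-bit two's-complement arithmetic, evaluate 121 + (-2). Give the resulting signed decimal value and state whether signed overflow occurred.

121 → 001111001
-2 → 111111110
  001111001
+ 111111110
= 001110111  (discard carry-out 1)
Result 001110111: MSB = 0 → value 119.
Addends have opposite signs, so signed overflow cannot occur.

119; no overflow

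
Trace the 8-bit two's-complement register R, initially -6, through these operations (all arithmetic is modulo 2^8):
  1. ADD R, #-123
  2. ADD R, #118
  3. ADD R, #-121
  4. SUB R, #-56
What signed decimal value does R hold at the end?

Start: R = -6 = 11111010.
R = -6 + (-123) = -129; wraps to 127 = 01111111
R = 127 + 118 = 245; wraps to -11 = 11110101
R = -11 + (-121) = -132; wraps to 124 = 01111100
R = 124 − (-56) = 180; wraps to -76 = 10110100

-76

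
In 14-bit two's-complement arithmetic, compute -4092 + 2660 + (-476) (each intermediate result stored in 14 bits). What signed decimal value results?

-4092 + 2660 = -1432 (11101001101000)
-1432 + (-476) = -1908 (11100010001100)

-1908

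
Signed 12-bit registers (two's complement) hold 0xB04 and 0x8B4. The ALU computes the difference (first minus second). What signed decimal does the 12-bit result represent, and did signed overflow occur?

0xB04 = 101100000100 = -1276 (signed)
0x8B4 = 100010110100 = -1868 (signed)
Subtract via negate-and-add: invert 100010110100 + 1 = 011101001100 (i.e. 1868).
  101100000100
+ 011101001100
= 001001010000  (discard carry-out 1)
Result 001001010000: MSB = 0 → value 592.
Addends (after negating the subtrahend) have opposite signs, so signed overflow cannot occur.

592; no overflow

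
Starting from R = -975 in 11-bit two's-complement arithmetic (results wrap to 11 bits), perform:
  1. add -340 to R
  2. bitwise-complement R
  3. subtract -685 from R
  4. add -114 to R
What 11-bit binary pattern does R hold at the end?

11101011101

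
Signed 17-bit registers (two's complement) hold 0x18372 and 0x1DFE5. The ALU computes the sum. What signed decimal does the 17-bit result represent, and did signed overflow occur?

0x18372 = 11000001101110010 = -31886 (signed)
0x1DFE5 = 11101111111100101 = -8219 (signed)
  11000001101110010
+ 11101111111100101
= 10110001101010111  (discard carry-out 1)
Result 10110001101010111: MSB = 1 → 90967 − 131072 = -40105.
Both addends are negative and so is the stored result: no signed overflow.

-40105; no overflow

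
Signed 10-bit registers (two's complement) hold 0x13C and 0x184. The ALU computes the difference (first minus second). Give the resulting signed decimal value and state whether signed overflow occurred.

-72; no overflow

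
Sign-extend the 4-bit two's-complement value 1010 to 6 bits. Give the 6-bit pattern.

MSB of 1010 is 1; replicate it into the new high bits.
11|1010 → 111010 (still -6).

111010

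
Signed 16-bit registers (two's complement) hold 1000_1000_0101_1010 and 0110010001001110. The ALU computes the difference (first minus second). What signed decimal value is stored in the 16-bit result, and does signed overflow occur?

9228; overflow

1000_1000_0101_1010 → 1000100001011010 = -30630 (signed)
0110010001001110 = 25678 (signed)
Subtract via negate-and-add: invert 0110010001001110 + 1 = 1001101110110010 (i.e. -25678).
  1000100001011010
+ 1001101110110010
= 0010010000001100  (discard carry-out 1)
Result 0010010000001100: MSB = 0 → value 9228.
Both addends (after negating the subtrahend) are negative but the stored result is non-negative: signed overflow. The true value -30630 − 25678 = -56308 lies outside [-32768, 32767].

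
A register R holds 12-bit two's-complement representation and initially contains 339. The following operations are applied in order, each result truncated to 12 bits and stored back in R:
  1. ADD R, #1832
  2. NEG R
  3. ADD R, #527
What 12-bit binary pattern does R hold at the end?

100110010100

Start: R = 339 = 000101010011.
R = 339 + 1832 = 2171; wraps to -1925 = 100001111011
R = −(-1925) = 1925 = 011110000101
R = 1925 + 527 = 2452; wraps to -1644 = 100110010100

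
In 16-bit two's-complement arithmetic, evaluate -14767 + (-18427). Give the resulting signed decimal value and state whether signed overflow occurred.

-14767 → 1100011001010001
-18427 → 1011100000000101
  1100011001010001
+ 1011100000000101
= 0111111001010110  (discard carry-out 1)
Result 0111111001010110: MSB = 0 → value 32342.
Both addends are negative but the stored result is non-negative: signed overflow. The true value -14767 + (-18427) = -33194 lies outside [-32768, 32767].

32342; overflow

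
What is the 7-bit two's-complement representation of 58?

58 is non-negative, so write it directly in 7 bits: 0111010.

0111010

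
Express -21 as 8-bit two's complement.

|-21| = 21 = 00010101 in 8 bits.
Invert the bits: 11101010. Add 1: 11101011.
Check: 11101011 reads as 235 − 256 = -21.

11101011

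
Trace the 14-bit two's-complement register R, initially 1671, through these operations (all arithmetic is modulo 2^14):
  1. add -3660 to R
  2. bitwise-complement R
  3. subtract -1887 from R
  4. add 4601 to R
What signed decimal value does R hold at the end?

Start: R = 1671 = 00011010000111.
R = 1671 + (-3660) = -1989 = 11100000111011
R = NOT 11100000111011 = 00011111000100 = 1988
R = 1988 − (-1887) = 3875 = 00111100100011
R = 3875 + 4601 = 8476; wraps to -7908 = 10000100011100

-7908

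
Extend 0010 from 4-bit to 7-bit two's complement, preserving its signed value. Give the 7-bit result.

MSB of 0010 is 0; replicate it into the new high bits.
000|0010 → 0000010 (still 2).

0000010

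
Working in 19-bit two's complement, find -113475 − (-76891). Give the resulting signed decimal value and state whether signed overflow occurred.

-36584; no overflow

-113475 → 1100100010010111101
-76891 → 1101101001110100101
Subtract via negate-and-add: invert 1101101001110100101 + 1 = 0010010110001011011 (i.e. 76891).
  1100100010010111101
+ 0010010110001011011
= 1110111000100011000
Result 1110111000100011000: MSB = 1 → 487704 − 524288 = -36584.
Addends (after negating the subtrahend) have opposite signs, so signed overflow cannot occur.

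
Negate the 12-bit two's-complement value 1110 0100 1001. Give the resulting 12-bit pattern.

000110110111

Invert: 000110110110. Add 1: 000110110111.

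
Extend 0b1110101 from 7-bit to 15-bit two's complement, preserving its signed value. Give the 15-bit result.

111111111110101

MSB of 1110101 is 1; replicate it into the new high bits.
11111111|1110101 → 111111111110101 (still -11).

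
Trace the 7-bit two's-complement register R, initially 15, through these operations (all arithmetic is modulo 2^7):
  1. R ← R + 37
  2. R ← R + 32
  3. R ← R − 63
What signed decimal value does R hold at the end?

Start: R = 15 = 0001111.
R = 15 + 37 = 52 = 0110100
R = 52 + 32 = 84; wraps to -44 = 1010100
R = -44 − 63 = -107; wraps to 21 = 0010101

21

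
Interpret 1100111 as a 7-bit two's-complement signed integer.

MSB is 1, so the value is negative.
Invert: 0011000. Add 1: 0011001 = 25. So the value is −25.

-25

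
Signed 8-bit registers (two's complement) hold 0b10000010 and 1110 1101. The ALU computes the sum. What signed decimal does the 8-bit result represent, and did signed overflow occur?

111; overflow

0b10000010 → 10000010 = -126 (signed)
1110 1101 → 11101101 = -19 (signed)
  10000010
+ 11101101
= 01101111  (discard carry-out 1)
Result 01101111: MSB = 0 → value 111.
Both addends are negative but the stored result is non-negative: signed overflow. The true value -126 + (-19) = -145 lies outside [-128, 127].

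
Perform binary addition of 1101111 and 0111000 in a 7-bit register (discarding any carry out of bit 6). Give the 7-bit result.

0100111

  1101111
+ 0111000
= 0100111  (discard carry-out 1)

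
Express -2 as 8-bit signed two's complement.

11111110

|-2| = 2 = 00000010 in 8 bits.
Invert the bits: 11111101. Add 1: 11111110.
Check: 11111110 reads as 254 − 256 = -2.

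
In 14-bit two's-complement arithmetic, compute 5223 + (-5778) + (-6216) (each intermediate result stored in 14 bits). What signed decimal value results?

-6771

5223 + (-5778) = -555 (11110111010101)
-555 + (-6216) = -6771 (10010110001101)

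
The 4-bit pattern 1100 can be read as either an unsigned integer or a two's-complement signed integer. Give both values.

unsigned = 12, signed = -4

Unsigned: 1100 = 12.
Signed: MSB=1 → 12 − 16 = -4.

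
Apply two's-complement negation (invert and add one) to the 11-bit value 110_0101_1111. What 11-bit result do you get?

Invert: 00110100000. Add 1: 00110100001.

00110100001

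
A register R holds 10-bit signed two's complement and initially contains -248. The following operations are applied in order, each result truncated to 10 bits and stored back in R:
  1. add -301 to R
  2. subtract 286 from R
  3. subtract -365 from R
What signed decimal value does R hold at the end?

Start: R = -248 = 1100001000.
R = -248 + (-301) = -549; wraps to 475 = 0111011011
R = 475 − 286 = 189 = 0010111101
R = 189 − (-365) = 554; wraps to -470 = 1000101010

-470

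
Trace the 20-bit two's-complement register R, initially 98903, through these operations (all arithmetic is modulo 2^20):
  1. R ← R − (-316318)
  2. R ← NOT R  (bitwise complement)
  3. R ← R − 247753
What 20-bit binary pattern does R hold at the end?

01011110001001000001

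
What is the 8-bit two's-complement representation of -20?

11101100

|-20| = 20 = 00010100 in 8 bits.
Invert the bits: 11101011. Add 1: 11101100.
Check: 11101100 reads as 236 − 256 = -20.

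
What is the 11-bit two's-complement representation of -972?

|-972| = 972 = 01111001100 in 11 bits.
Invert the bits: 10000110011. Add 1: 10000110100.
Check: 10000110100 reads as 1076 − 2048 = -972.

10000110100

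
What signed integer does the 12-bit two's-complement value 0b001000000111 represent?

519

MSB is 0, so the value is non-negative: 001000000111 = 519.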